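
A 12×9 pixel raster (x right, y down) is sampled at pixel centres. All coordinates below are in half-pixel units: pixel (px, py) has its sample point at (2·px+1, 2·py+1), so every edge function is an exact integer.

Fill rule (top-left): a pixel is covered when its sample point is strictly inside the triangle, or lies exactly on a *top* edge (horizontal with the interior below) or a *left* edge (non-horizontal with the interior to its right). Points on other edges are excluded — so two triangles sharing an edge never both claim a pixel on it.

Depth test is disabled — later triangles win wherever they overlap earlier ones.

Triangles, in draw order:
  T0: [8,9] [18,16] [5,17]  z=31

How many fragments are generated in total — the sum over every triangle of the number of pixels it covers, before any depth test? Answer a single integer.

T0:
  2·area = 101
  edge (8, 9)→(18, 16): d=(10,7) right/bottom  bias=-1
  edge (18, 16)→(5, 17): d=(-13,1) right/bottom  bias=-1
  edge (5, 17)→(8, 9): d=(3,-8) top-left  bias=+0
    (5,0)@(11, 1): e=[-101,202,0] → .  [on edge]
    (4,5)@(9, 11): e=[13,74,14] → X
    (5,5)@(11, 11): e=[-1,72,30] → .
    (3,6)@(7, 13): e=[47,50,4] → X
    (5,6)@(11, 13): e=[19,46,36] → X
    (6,6)@(13, 13): e=[5,44,52] → X
    (7,6)@(15, 13): e=[-9,42,68] → .
    (3,7)@(7, 15): e=[67,24,10] → X
    (7,7)@(15, 15): e=[11,16,74] → X
    (8,7)@(17, 15): e=[-3,14,90] → .
    (2,8)@(5, 17): e=[101,0,0] → .  [on edge]
    (3,8)@(7, 17): e=[87,-2,16] → .
  covered (10 px):
    . . . . . . . . . . . .
    . . . . . . . . . . . .
    . . . . . . . . . . . .
    . . . . . . . . . . . .
    . . . . . . . . . . . .
    . . . . X . . . . . . .
    . . . X X X X . . . . .
    . . . X X X X X . . . .
    . . . . . . . . . . . .

Result: 10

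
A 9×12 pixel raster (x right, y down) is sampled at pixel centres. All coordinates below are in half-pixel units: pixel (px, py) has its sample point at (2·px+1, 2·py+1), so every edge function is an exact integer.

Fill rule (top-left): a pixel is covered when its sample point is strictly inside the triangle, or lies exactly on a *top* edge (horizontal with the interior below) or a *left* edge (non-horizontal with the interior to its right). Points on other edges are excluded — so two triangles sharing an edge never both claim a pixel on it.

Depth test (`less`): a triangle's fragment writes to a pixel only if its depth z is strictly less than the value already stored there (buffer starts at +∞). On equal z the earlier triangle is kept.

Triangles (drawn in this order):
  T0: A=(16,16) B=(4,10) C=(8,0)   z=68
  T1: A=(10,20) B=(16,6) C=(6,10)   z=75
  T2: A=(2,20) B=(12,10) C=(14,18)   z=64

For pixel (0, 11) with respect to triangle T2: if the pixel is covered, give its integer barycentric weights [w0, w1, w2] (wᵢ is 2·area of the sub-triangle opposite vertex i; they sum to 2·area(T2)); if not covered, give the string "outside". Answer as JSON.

T0:
  2·area = 144
  edge (16, 16)→(4, 10): d=(-12,-6) top-left  bias=+0
  edge (4, 10)→(8, 0): d=(4,-10) top-left  bias=+0
  edge (8, 0)→(16, 16): d=(8,16) right/bottom  bias=-1
    (3,1)@(7, 3): e=[102,2,40] → █
    (4,1)@(9, 3): e=[114,22,8] → █
    (5,1)@(11, 3): e=[126,42,-24] → ·
    (3,2)@(7, 5): e=[78,10,56] → █
    (5,2)@(11, 5): e=[102,50,-8] → ·
    (3,3)@(7, 7): e=[54,18,72] → █
    (5,3)@(11, 7): e=[78,58,8] → █
    (6,3)@(13, 7): e=[90,78,-24] → ·
    (2,4)@(5, 9): e=[18,6,120] → █
    (6,4)@(13, 9): e=[66,86,-8] → ·
    (2,5)@(5, 11): e=[-6,14,136] → ·
    (3,5)@(7, 11): e=[6,34,104] → █
  covered (18 px):
    · · · · · · · · ·
    · · · █ █ · · · ·
    · · · █ █ · · · ·
    · · · █ █ █ · · ·
    · · █ █ █ █ · · ·
    · · · █ █ █ █ · ·
    · · · · · █ █ · ·
    · · · · · · · █ ·
    · · · · · · · · ·
    · · · · · · · · ·
    · · · · · · · · ·
    · · · · · · · · ·
T1:
  2·area = 116  (B↔C swapped to make it positive)
  edge (10, 20)→(6, 10): d=(-4,-10) top-left  bias=+0
  edge (6, 10)→(16, 6): d=(10,-4) top-left  bias=+0
  edge (16, 6)→(10, 20): d=(-6,14) right/bottom  bias=-1
    (7,3)@(15, 7): e=[102,6,8] → █
    (8,3)@(17, 7): e=[122,14,-20] → ·
    (4,4)@(9, 9): e=[34,2,80] → █
    (5,4)@(11, 9): e=[54,10,52] → █
    (6,4)@(13, 9): e=[74,18,24] → █
    (7,4)@(15, 9): e=[94,26,-4] → ·
    (3,5)@(7, 11): e=[6,14,96] → █
    (7,5)@(15, 11): e=[86,46,-16] → ·
    (3,6)@(7, 13): e=[-2,34,84] → ·
    (4,6)@(9, 13): e=[18,42,56] → █
    (6,6)@(13, 13): e=[58,58,0] → ·  [on edge]
    (4,7)@(9, 15): e=[10,62,44] → █
  covered (14 px):
    · · · · · · · · ·
    · · · · · · · · ·
    · · · · · · · · ·
    · · · · · · · █ ·
    · · · · █ █ █ · ·
    · · · █ █ █ █ · ·
    · · · · █ █ · · ·
    · · · · █ █ · · ·
    · · · · █ █ · · ·
    · · · · · · · · ·
    · · · · · · · · ·
    · · · · · · · · ·
T2:
  2·area = 100
  edge (2, 20)→(12, 10): d=(10,-10) top-left  bias=+0
  edge (12, 10)→(14, 18): d=(2,8) right/bottom  bias=-1
  edge (14, 18)→(2, 20): d=(-12,2) right/bottom  bias=-1
    (8,2)@(17, 5): e=[0,-50,150] → ·  [on edge]
    (7,3)@(15, 7): e=[0,-30,130] → ·  [on edge]
    (6,4)@(13, 9): e=[0,-10,110] → ·  [on edge]
    (5,5)@(11, 11): e=[0,10,90] → █  [on edge]
    (6,5)@(13, 11): e=[20,-6,86] → ·
    (4,6)@(9, 13): e=[0,30,70] → █  [on edge]
    (6,6)@(13, 13): e=[40,-2,62] → ·
    (3,7)@(7, 15): e=[0,50,50] → █  [on edge]
    (6,7)@(13, 15): e=[60,2,38] → █
    (7,7)@(15, 15): e=[80,-14,34] → ·
    (2,8)@(5, 17): e=[0,70,30] → █  [on edge]
    (7,8)@(15, 17): e=[100,-10,10] → ·
    (1,9)@(3, 19): e=[0,90,10] → █  [on edge]
    (0,10)@(1, 21): e=[0,110,-10] → ·  [on edge]
  covered (15 px):
    · · · · · · · · ·
    · · · · · · · · ·
    · · · · · · · · ·
    · · · · · · · · ·
    · · · · · · · · ·
    · · · · · █ · · ·
    · · · · █ █ · · ·
    · · · █ █ █ █ · ·
    · · █ █ █ █ █ · ·
    · █ █ █ · · · · ·
    · · · · · · · · ·
    · · · · · · · · ·

Answer: "outside"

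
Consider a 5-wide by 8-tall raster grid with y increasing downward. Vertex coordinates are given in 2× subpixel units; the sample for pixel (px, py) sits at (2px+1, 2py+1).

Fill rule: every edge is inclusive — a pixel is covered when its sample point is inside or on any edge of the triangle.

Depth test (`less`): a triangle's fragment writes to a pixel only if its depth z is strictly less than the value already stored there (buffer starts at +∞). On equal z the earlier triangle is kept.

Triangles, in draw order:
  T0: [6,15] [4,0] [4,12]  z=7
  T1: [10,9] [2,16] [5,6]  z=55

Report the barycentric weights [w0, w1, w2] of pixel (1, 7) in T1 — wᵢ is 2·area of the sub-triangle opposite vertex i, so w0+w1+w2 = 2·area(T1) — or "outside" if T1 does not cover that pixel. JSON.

T0:
  2·area = 24  (B↔C swapped to make it positive)
  edge (6, 15)→(4, 12): d=(-2,-3) inclusive
  edge (4, 12)→(4, 0): d=(0,-12) inclusive
  edge (4, 0)→(6, 15): d=(2,15) inclusive
    (2,4)@(5, 9): e=[9,12,3] → #
    (3,4)@(7, 9): e=[15,36,-27] → ·
    (2,5)@(5, 11): e=[5,12,7] → #
    (3,5)@(7, 11): e=[11,36,-23] → ·
    (2,6)@(5, 13): e=[1,12,11] → #
    (3,6)@(7, 13): e=[7,36,-19] → ·
    (2,7)@(5, 15): e=[-3,12,15] → ·
  covered (3 px):
    · · · · ·
    · · · · ·
    · · · · ·
    · · · · ·
    · · # · ·
    · · # · ·
    · · # · ·
    · · · · ·
T1:
  2·area = 59
  edge (10, 9)→(2, 16): d=(-8,7) inclusive
  edge (2, 16)→(5, 6): d=(3,-10) inclusive
  edge (5, 6)→(10, 9): d=(5,3) inclusive
    (2,3)@(5, 7): e=[51,3,5] → #
    (3,3)@(7, 7): e=[37,23,-1] → ·
    (2,4)@(5, 9): e=[35,9,15] → #
    (3,4)@(7, 9): e=[21,29,9] → #
    (4,4)@(9, 9): e=[7,49,3] → #
    (2,5)@(5, 11): e=[19,15,25] → #
    (4,5)@(9, 11): e=[-9,55,13] → ·
    (1,6)@(3, 13): e=[17,1,41] → #
    (3,6)@(7, 13): e=[-11,41,29] → ·
    (1,7)@(3, 15): e=[1,7,51] → #
    (2,7)@(5, 15): e=[-13,27,45] → ·
  covered (9 px):
    · · · · ·
    · · · · ·
    · · · · ·
    · · # · ·
    · · # # #
    · · # # ·
    · # # · ·
    · # · · ·

Answer: [7,51,1]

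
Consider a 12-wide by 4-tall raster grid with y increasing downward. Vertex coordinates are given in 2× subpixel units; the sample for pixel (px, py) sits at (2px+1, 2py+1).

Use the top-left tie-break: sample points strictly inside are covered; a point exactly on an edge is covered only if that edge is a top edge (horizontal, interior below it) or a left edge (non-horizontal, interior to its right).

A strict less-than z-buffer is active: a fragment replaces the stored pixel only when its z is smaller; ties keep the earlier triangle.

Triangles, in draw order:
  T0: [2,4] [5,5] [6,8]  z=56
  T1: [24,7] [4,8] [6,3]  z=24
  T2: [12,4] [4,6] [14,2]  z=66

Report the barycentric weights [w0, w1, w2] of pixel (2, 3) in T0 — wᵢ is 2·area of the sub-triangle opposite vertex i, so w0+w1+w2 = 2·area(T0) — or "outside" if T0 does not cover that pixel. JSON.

T0:
  2·area = 8
  edge (2, 4)→(5, 5): d=(3,1) right/bottom  bias=-1
  edge (5, 5)→(6, 8): d=(1,3) right/bottom  bias=-1
  edge (6, 8)→(2, 4): d=(-4,-4) top-left  bias=+0
    (0,1)@(1, 3): e=[-2,10,0] → .  [on edge]
    (1,2)@(3, 5): e=[2,6,0] → X  [on edge]
    (2,2)@(5, 5): e=[0,0,8] → .  [on edge]
    (1,3)@(3, 7): e=[8,8,-8] → .
    (2,3)@(5, 7): e=[6,2,0] → X  [on edge]
    (3,3)@(7, 7): e=[4,-4,8] → .
    (5,3)@(11, 7): e=[0,-16,24] → .  [on edge]
  covered (2 px):
    . . . . . . . . . . . .
    . . . . . . . . . . . .
    . X . . . . . . . . . .
    . . X . . . . . . . . .
T1:
  2·area = 98
  edge (24, 7)→(4, 8): d=(-20,1) right/bottom  bias=-1
  edge (4, 8)→(6, 3): d=(2,-5) top-left  bias=+0
  edge (6, 3)→(24, 7): d=(18,4) right/bottom  bias=-1
    (3,2)@(7, 5): e=[57,9,32] → X
    (4,2)@(9, 5): e=[55,19,24] → X
    (5,2)@(11, 5): e=[53,29,16] → X
    (6,2)@(13, 5): e=[51,39,8] → X
    (7,2)@(15, 5): e=[49,49,0] → .  [on edge]
    (2,3)@(5, 7): e=[19,3,76] → X
    (7,3)@(15, 7): e=[9,53,36] → X
    (8,3)@(17, 7): e=[7,63,28] → X
    (9,3)@(19, 7): e=[5,73,20] → X
    (10,3)@(21, 7): e=[3,83,12] → X
    (11,3)@(23, 7): e=[1,93,4] → X
  covered (14 px):
    . . . . . . . . . . . .
    . . . . . . . . . . . .
    . . . X X X X . . . . .
    . . X X X X X X X X X X
T2:
  2·area = 12
  edge (12, 4)→(4, 6): d=(-8,2) right/bottom  bias=-1
  edge (4, 6)→(14, 2): d=(10,-4) top-left  bias=+0
  edge (14, 2)→(12, 4): d=(-2,2) right/bottom  bias=-1
    (7,0)@(15, 1): e=[18,-6,0] → .  [on edge]
    (6,1)@(13, 3): e=[6,6,0] → .  [on edge]
    (3,2)@(7, 5): e=[2,2,8] → X
    (4,2)@(9, 5): e=[-2,10,4] → .
    (5,2)@(11, 5): e=[-6,18,0] → .  [on edge]
    (3,3)@(7, 7): e=[-14,22,4] → .
    (4,3)@(9, 7): e=[-18,30,0] → .  [on edge]
  covered (1 px):
    . . . . . . . . . . . .
    . . . . . . . . . . . .
    . . . X . . . . . . . .
    . . . . . . . . . . . .

Final: [2,0,6]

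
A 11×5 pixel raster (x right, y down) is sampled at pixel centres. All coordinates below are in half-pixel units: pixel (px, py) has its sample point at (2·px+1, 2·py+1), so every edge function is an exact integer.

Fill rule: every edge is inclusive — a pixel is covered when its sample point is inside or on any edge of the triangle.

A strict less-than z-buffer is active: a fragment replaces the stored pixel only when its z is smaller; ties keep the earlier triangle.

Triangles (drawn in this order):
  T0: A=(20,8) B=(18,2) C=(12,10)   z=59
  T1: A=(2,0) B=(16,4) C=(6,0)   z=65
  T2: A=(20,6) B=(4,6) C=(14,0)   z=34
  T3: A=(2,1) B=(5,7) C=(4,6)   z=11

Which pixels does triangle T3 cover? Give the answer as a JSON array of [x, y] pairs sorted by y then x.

T0:
  2·area = 52  (B↔C swapped to make it positive)
  edge (20, 8)→(12, 10): d=(-8,2) inclusive
  edge (12, 10)→(18, 2): d=(6,-8) inclusive
  edge (18, 2)→(20, 8): d=(2,6) inclusive
    (8,2)@(17, 5): e=[30,10,12] → #
    (9,2)@(19, 5): e=[26,26,0] → #  [on edge]
    (10,2)@(21, 5): e=[22,42,-12] → ·
    (7,3)@(15, 7): e=[18,6,28] → #
    (10,3)@(21, 7): e=[6,54,-8] → ·
    (6,4)@(13, 9): e=[6,2,44] → #
    (8,4)@(17, 9): e=[-2,34,20] → ·
    (9,4)@(19, 9): e=[-6,50,8] → ·
  covered (7 px):
    · · · · · · · · · · ·
    · · · · · · · · · · ·
    · · · · · · · · # # ·
    · · · · · · · # # # ·
    · · · · · · # # · · ·
T1:
  2·area = 16  (B↔C swapped to make it positive)
  edge (2, 0)→(6, 0): d=(4,0) inclusive
  edge (6, 0)→(16, 4): d=(10,4) inclusive
  edge (16, 4)→(2, 0): d=(-14,-4) inclusive
    (3,0)@(7, 1): e=[4,6,6] → #
    (4,0)@(9, 1): e=[4,-2,14] → ·
    (3,1)@(7, 3): e=[12,26,-22] → ·
    (6,1)@(13, 3): e=[12,2,2] → #
    (7,1)@(15, 3): e=[12,-6,10] → ·
    (6,2)@(13, 5): e=[20,22,-26] → ·
  covered (2 px):
    · · · # · · · · · · ·
    · · · · · · # · · · ·
    · · · · · · · · · · ·
    · · · · · · · · · · ·
    · · · · · · · · · · ·
T2:
  2·area = 96
  edge (20, 6)→(4, 6): d=(-16,0) inclusive
  edge (4, 6)→(14, 0): d=(10,-6) inclusive
  edge (14, 0)→(20, 6): d=(6,6) inclusive
    (6,0)@(13, 1): e=[80,4,12] → #
    (7,0)@(15, 1): e=[80,16,0] → #  [on edge]
    (8,0)@(17, 1): e=[80,28,-12] → ·
    (4,1)@(9, 3): e=[48,0,48] → #  [on edge]
    (5,1)@(11, 3): e=[48,12,36] → #
    (8,1)@(17, 3): e=[48,48,0] → #  [on edge]
    (9,1)@(19, 3): e=[48,60,-12] → ·
    (3,2)@(7, 5): e=[16,8,72] → #
    (9,2)@(19, 5): e=[16,80,0] → #  [on edge]
    (10,2)@(21, 5): e=[16,92,-12] → ·
    (3,3)@(7, 7): e=[-16,28,84] → ·
    (4,3)@(9, 7): e=[-16,40,72] → ·
    (10,3)@(21, 7): e=[-16,112,0] → ·  [on edge]
  covered (14 px):
    · · · · · · # # · · ·
    · · · · # # # # # · ·
    · · · # # # # # # # ·
    · · · · · · · · · · ·
    · · · · · · · · · · ·
T3:
  2·area = 3
  edge (2, 1)→(5, 7): d=(3,6) inclusive
  edge (5, 7)→(4, 6): d=(-1,-1) inclusive
  edge (4, 6)→(2, 1): d=(-2,-5) inclusive
    (0,1)@(1, 3): e=[12,0,-9] → ·  [on edge]
    (1,1)@(3, 3): e=[0,2,1] → #  [on edge]
    (2,1)@(5, 3): e=[-12,4,11] → ·
    (1,2)@(3, 5): e=[6,0,-3] → ·  [on edge]
    (2,3)@(5, 7): e=[0,0,3] → #  [on edge]
    (3,3)@(7, 7): e=[-12,2,13] → ·
    (2,4)@(5, 9): e=[6,-2,-1] → ·
    (3,4)@(7, 9): e=[-6,0,9] → ·  [on edge]
  covered (2 px):
    · · · · · · · · · · ·
    · # · · · · · · · · ·
    · · · · · · · · · · ·
    · · # · · · · · · · ·
    · · · · · · · · · · ·

Final: [[1,1],[2,3]]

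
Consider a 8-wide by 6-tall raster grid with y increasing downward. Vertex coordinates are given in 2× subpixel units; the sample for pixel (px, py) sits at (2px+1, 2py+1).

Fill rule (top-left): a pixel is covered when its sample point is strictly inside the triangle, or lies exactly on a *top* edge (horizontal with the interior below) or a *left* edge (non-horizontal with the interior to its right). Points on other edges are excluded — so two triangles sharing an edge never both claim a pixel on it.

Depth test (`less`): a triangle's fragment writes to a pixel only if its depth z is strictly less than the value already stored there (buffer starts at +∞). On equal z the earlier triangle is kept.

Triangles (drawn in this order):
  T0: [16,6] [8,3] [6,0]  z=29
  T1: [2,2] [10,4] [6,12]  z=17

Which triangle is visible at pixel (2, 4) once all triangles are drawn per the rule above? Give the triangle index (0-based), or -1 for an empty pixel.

T0:
  2·area = 18
  edge (16, 6)→(8, 3): d=(-8,-3) top-left  bias=+0
  edge (8, 3)→(6, 0): d=(-2,-3) top-left  bias=+0
  edge (6, 0)→(16, 6): d=(10,6) right/bottom  bias=-1
    (3,0)@(7, 1): e=[13,1,4] → X
    (4,0)@(9, 1): e=[19,7,-8] → .
    (3,1)@(7, 3): e=[-3,-3,24] → .
    (4,1)@(9, 3): e=[3,3,12] → X
    (5,1)@(11, 3): e=[9,9,0] → .  [on edge]
    (4,2)@(9, 5): e=[-13,-1,32] → .
  covered (2 px):
    . . . X . . . .
    . . . . X . . .
    . . . . . . . .
    . . . . . . . .
    . . . . . . . .
    . . . . . . . .
T1:
  2·area = 72
  edge (2, 2)→(10, 4): d=(8,2) right/bottom  bias=-1
  edge (10, 4)→(6, 12): d=(-4,8) right/bottom  bias=-1
  edge (6, 12)→(2, 2): d=(-4,-10) top-left  bias=+0
    (1,1)@(3, 3): e=[6,60,6] → X
    (2,1)@(5, 3): e=[2,44,26] → X
    (3,1)@(7, 3): e=[-2,28,46] → .
    (1,2)@(3, 5): e=[22,52,-2] → .
    (2,2)@(5, 5): e=[18,36,18] → X
    (3,2)@(7, 5): e=[14,20,38] → X
    (4,2)@(9, 5): e=[10,4,58] → X
    (5,2)@(11, 5): e=[6,-12,78] → .
    (2,3)@(5, 7): e=[34,28,10] → X
    (4,3)@(9, 7): e=[26,-4,50] → .
    (2,4)@(5, 9): e=[50,20,2] → X
    (4,4)@(9, 9): e=[42,-12,42] → .
  covered (9 px):
    . . . . . . . .
    . X X . . . . .
    . . X X X . . .
    . . X X . . . .
    . . X X . . . .
    . . . . . . . .

Z-buffer (winner per pixel, '.' = empty):
  . . . 0 . . . .
  . 1 1 . 0 . . .
  . . 1 1 1 . . .
  . . 1 1 . . . .
  . . 1 1 . . . .
  . . . . . . . .

Answer: 1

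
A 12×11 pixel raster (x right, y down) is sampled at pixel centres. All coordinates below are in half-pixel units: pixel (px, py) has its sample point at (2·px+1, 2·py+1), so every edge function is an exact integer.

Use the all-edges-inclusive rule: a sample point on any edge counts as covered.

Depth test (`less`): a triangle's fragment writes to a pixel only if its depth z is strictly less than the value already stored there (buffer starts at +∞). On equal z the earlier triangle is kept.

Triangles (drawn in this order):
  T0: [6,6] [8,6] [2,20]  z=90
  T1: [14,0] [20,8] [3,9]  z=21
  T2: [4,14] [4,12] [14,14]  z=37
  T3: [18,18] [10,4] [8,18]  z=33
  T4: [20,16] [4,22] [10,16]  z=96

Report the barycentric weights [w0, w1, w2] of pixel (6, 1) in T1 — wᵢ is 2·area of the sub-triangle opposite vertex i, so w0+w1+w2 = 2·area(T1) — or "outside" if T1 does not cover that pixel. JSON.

T0:
  2·area = 28
  edge (6, 6)→(8, 6): d=(2,0) inclusive
  edge (8, 6)→(2, 20): d=(-6,14) inclusive
  edge (2, 20)→(6, 6): d=(4,-14) inclusive
    (3,3)@(7, 7): e=[2,8,18] → X
    (4,3)@(9, 7): e=[2,-20,46] → .
    (3,4)@(7, 9): e=[6,-4,26] → .
    (2,5)@(5, 11): e=[10,12,6] → X
    (3,5)@(7, 11): e=[10,-16,34] → .
    (2,6)@(5, 13): e=[14,0,14] → X  [on edge]
    (3,6)@(7, 13): e=[14,-28,42] → .
    (2,7)@(5, 15): e=[18,-12,22] → .
    (1,8)@(3, 17): e=[22,4,2] → X
    (2,8)@(5, 17): e=[22,-24,30] → .
    (1,9)@(3, 19): e=[26,-8,10] → .
  covered (4 px):
    . . . . . . . . . . . .
    . . . . . . . . . . . .
    . . . . . . . . . . . .
    . . . X . . . . . . . .
    . . . . . . . . . . . .
    . . X . . . . . . . . .
    . . X . . . . . . . . .
    . . . . . . . . . . . .
    . X . . . . . . . . . .
    . . . . . . . . . . . .
    . . . . . . . . . . . .
T1:
  2·area = 142
  edge (14, 0)→(20, 8): d=(6,8) inclusive
  edge (20, 8)→(3, 9): d=(-17,1) inclusive
  edge (3, 9)→(14, 0): d=(11,-9) inclusive
    (6,0)@(13, 1): e=[14,126,2] → X
    (7,0)@(15, 1): e=[-2,124,20] → .
    (5,1)@(11, 3): e=[42,94,6] → X
    (7,1)@(15, 3): e=[10,90,42] → X
    (8,1)@(17, 3): e=[-6,88,60] → .
    (4,2)@(9, 5): e=[70,62,10] → X
    (8,2)@(17, 5): e=[6,54,82] → X
    (9,2)@(19, 5): e=[-10,52,100] → .
    (3,3)@(7, 7): e=[98,30,14] → X
    (9,3)@(19, 7): e=[2,18,122] → X
    (10,3)@(21, 7): e=[-14,16,140] → .
    (1,4)@(3, 9): e=[142,0,0] → X  [on edge]
  covered (17 px):
    . . . . . . X . . . . .
    . . . . . X X X . . . .
    . . . . X X X X X . . .
    . . . X X X X X X X . .
    . X . . . . . . . . . .
    . . . . . . . . . . . .
    . . . . . . . . . . . .
    . . . . . . . . . . . .
    . . . . . . . . . . . .
    . . . . . . . . . . . .
    . . . . . . . . . . . .
T2:
  2·area = 20
  edge (4, 14)→(4, 12): d=(0,-2) inclusive
  edge (4, 12)→(14, 14): d=(10,2) inclusive
  edge (14, 14)→(4, 14): d=(-10,0) inclusive
    (2,6)@(5, 13): e=[2,8,10] → X
    (3,6)@(7, 13): e=[6,4,10] → X
    (4,6)@(9, 13): e=[10,0,10] → X  [on edge]
    (5,6)@(11, 13): e=[14,-4,10] → .
    (2,7)@(5, 15): e=[2,28,-10] → .
    (3,7)@(7, 15): e=[6,24,-10] → .
    (4,7)@(9, 15): e=[10,20,-10] → .
    (9,7)@(19, 15): e=[30,0,-10] → .  [on edge]
  covered (3 px):
    . . . . . . . . . . . .
    . . . . . . . . . . . .
    . . . . . . . . . . . .
    . . . . . . . . . . . .
    . . . . . . . . . . . .
    . . . . . . . . . . . .
    . . X X X . . . . . . .
    . . . . . . . . . . . .
    . . . . . . . . . . . .
    . . . . . . . . . . . .
    . . . . . . . . . . . .
T3:
  2·area = 140  (B↔C swapped to make it positive)
  edge (18, 18)→(8, 18): d=(-10,0) inclusive
  edge (8, 18)→(10, 4): d=(2,-14) inclusive
  edge (10, 4)→(18, 18): d=(8,14) inclusive
    (5,3)@(11, 7): e=[110,20,10] → X
    (6,3)@(13, 7): e=[110,48,-18] → .
    (5,4)@(11, 9): e=[90,24,26] → X
    (6,4)@(13, 9): e=[90,52,-2] → .
    (4,5)@(9, 11): e=[70,0,70] → X  [on edge]
    (6,5)@(13, 11): e=[70,56,14] → X
    (7,5)@(15, 11): e=[70,84,-14] → .
    (4,6)@(9, 13): e=[50,4,86] → X
    (7,6)@(15, 13): e=[50,88,2] → X
    (8,6)@(17, 13): e=[50,116,-26] → .
    (4,7)@(9, 15): e=[30,8,102] → X
    (8,7)@(17, 15): e=[30,120,-10] → .
  covered (18 px):
    . . . . . . . . . . . .
    . . . . . . . . . . . .
    . . . . . . . . . . . .
    . . . . . X . . . . . .
    . . . . . X . . . . . .
    . . . . X X X . . . . .
    . . . . X X X X . . . .
    . . . . X X X X . . . .
    . . . . X X X X X . . .
    . . . . . . . . . . . .
    . . . . . . . . . . . .
T4:
  2·area = 60
  edge (20, 16)→(4, 22): d=(-16,6) inclusive
  edge (4, 22)→(10, 16): d=(6,-6) inclusive
  edge (10, 16)→(20, 16): d=(10,0) inclusive
    (11,1)@(23, 3): e=[190,0,-130] → .  [on edge]
    (10,2)@(21, 5): e=[170,0,-110] → .  [on edge]
    (9,3)@(19, 7): e=[150,0,-90] → .  [on edge]
    (8,4)@(17, 9): e=[130,0,-70] → .  [on edge]
    (7,5)@(15, 11): e=[110,0,-50] → .  [on edge]
    (6,6)@(13, 13): e=[90,0,-30] → .  [on edge]
    (5,7)@(11, 15): e=[70,0,-10] → .  [on edge]
    (4,8)@(9, 17): e=[50,0,10] → X  [on edge]
    (5,8)@(11, 17): e=[38,12,10] → X
    (6,8)@(13, 17): e=[26,24,10] → X
    (7,8)@(15, 17): e=[14,36,10] → X
    (8,8)@(17, 17): e=[2,48,10] → X
    (3,9)@(7, 19): e=[30,0,30] → X  [on edge]
    (2,10)@(5, 21): e=[10,0,50] → X  [on edge]
  covered (9 px):
    . . . . . . . . . . . .
    . . . . . . . . . . . .
    . . . . . . . . . . . .
    . . . . . . . . . . . .
    . . . . . . . . . . . .
    . . . . . . . . . . . .
    . . . . . . . . . . . .
    . . . . . . . . . . . .
    . . . . X X X X X . . .
    . . . X X X . . . . . .
    . . X . . . . . . . . .

Result: [92,24,26]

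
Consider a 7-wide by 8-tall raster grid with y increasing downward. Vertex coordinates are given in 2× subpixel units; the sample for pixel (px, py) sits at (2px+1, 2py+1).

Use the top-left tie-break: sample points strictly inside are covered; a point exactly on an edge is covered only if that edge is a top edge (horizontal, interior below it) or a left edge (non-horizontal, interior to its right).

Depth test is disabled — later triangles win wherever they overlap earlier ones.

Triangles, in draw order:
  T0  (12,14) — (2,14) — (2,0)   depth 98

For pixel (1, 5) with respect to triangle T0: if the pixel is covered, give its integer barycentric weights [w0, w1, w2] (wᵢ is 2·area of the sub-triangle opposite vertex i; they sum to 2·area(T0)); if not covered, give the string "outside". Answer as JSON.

T0:
  2·area = 140
  edge (12, 14)→(2, 14): d=(-10,0) right/bottom  bias=-1
  edge (2, 14)→(2, 0): d=(0,-14) top-left  bias=+0
  edge (2, 0)→(12, 14): d=(10,14) right/bottom  bias=-1
    (1,1)@(3, 3): e=[110,14,16] → #
    (2,1)@(5, 3): e=[110,42,-12] → ·
    (1,2)@(3, 5): e=[90,14,36] → #
    (2,2)@(5, 5): e=[90,42,8] → #
    (3,2)@(7, 5): e=[90,70,-20] → ·
    (1,3)@(3, 7): e=[70,14,56] → #
    (3,3)@(7, 7): e=[70,70,0] → ·  [on edge]
    (1,4)@(3, 9): e=[50,14,76] → #
    (3,4)@(7, 9): e=[50,70,20] → #
    (4,4)@(9, 9): e=[50,98,-8] → ·
    (1,5)@(3, 11): e=[30,14,96] → #
    (4,5)@(9, 11): e=[30,98,12] → #
  covered (17 px):
    · · · · · · ·
    · # · · · · ·
    · # # · · · ·
    · # # · · · ·
    · # # # · · ·
    · # # # # · ·
    · # # # # # ·
    · · · · · · ·

Result: [14,96,30]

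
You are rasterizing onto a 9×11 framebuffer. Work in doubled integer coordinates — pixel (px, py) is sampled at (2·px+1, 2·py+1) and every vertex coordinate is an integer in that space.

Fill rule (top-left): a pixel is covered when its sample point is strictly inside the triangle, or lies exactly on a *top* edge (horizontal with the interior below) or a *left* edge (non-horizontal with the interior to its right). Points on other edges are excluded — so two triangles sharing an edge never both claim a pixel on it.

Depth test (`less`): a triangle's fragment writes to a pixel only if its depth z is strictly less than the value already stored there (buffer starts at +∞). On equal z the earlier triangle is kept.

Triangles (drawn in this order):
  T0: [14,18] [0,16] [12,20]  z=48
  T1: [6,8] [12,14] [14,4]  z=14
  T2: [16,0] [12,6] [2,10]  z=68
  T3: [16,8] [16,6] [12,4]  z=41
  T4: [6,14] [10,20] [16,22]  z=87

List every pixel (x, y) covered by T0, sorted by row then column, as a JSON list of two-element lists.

T0:
  2·area = 32  (B↔C swapped to make it positive)
  edge (14, 18)→(12, 20): d=(-2,2) right/bottom  bias=-1
  edge (12, 20)→(0, 16): d=(-12,-4) top-left  bias=+0
  edge (0, 16)→(14, 18): d=(14,2) right/bottom  bias=-1
    (8,7)@(17, 15): e=[0,80,-48] → ·  [on edge]
    (1,8)@(3, 17): e=[24,0,8] → █  [on edge]
    (2,8)@(5, 17): e=[20,8,4] → █
    (3,8)@(7, 17): e=[16,16,0] → ·  [on edge]
    (7,8)@(15, 17): e=[0,48,-16] → ·  [on edge]
    (1,9)@(3, 19): e=[20,-24,36] → ·
    (2,9)@(5, 19): e=[16,-16,32] → ·
    (4,9)@(9, 19): e=[8,0,24] → █  [on edge]
    (5,9)@(11, 19): e=[4,8,20] → █
    (6,9)@(13, 19): e=[0,16,16] → ·  [on edge]
    (4,10)@(9, 21): e=[4,-24,52] → ·
    (5,10)@(11, 21): e=[0,-16,48] → ·  [on edge]
    (7,10)@(15, 21): e=[-8,0,40] → ·  [on edge]
  covered (4 px):
    · · · · · · · · ·
    · · · · · · · · ·
    · · · · · · · · ·
    · · · · · · · · ·
    · · · · · · · · ·
    · · · · · · · · ·
    · · · · · · · · ·
    · · · · · · · · ·
    · █ █ · · · · · ·
    · · · · █ █ · · ·
    · · · · · · · · ·
T1:
  2·area = 72  (B↔C swapped to make it positive)
  edge (6, 8)→(14, 4): d=(8,-4) top-left  bias=+0
  edge (14, 4)→(12, 14): d=(-2,10) right/bottom  bias=-1
  edge (12, 14)→(6, 8): d=(-6,-6) top-left  bias=+0
    (0,1)@(1, 3): e=[-60,132,0] → ·  [on edge]
    (1,2)@(3, 5): e=[-36,108,0] → ·  [on edge]
    (6,2)@(13, 5): e=[4,8,60] → █
    (7,2)@(15, 5): e=[12,-12,72] → ·
    (2,3)@(5, 7): e=[-12,84,0] → ·  [on edge]
    (4,3)@(9, 7): e=[4,44,24] → █
    (5,3)@(11, 7): e=[12,24,36] → █
    (7,3)@(15, 7): e=[28,-16,60] → ·
    (3,4)@(7, 9): e=[12,60,0] → █  [on edge]
    (6,4)@(13, 9): e=[36,0,36] → ·  [on edge]
    (3,5)@(7, 11): e=[28,56,-12] → ·
    (4,5)@(9, 11): e=[36,36,0] → █  [on edge]
    (5,6)@(11, 13): e=[60,12,0] → █  [on edge]
    (6,7)@(13, 15): e=[84,-12,0] → ·  [on edge]
    (7,8)@(15, 17): e=[108,-36,0] → ·  [on edge]
    (5,9)@(11, 19): e=[108,0,-36] → ·  [on edge]
    (8,9)@(17, 19): e=[132,-60,0] → ·  [on edge]
  covered (10 px):
    · · · · · · · · ·
    · · · · · · · · ·
    · · · · · · █ · ·
    · · · · █ █ █ · ·
    · · · █ █ █ · · ·
    · · · · █ █ · · ·
    · · · · · █ · · ·
    · · · · · · · · ·
    · · · · · · · · ·
    · · · · · · · · ·
    · · · · · · · · ·
T2:
  2·area = 44
  edge (16, 0)→(12, 6): d=(-4,6) right/bottom  bias=-1
  edge (12, 6)→(2, 10): d=(-10,4) right/bottom  bias=-1
  edge (2, 10)→(16, 0): d=(14,-10) top-left  bias=+0
    (7,0)@(15, 1): e=[2,38,4] → █
    (8,0)@(17, 1): e=[-10,30,24] → ·
    (6,1)@(13, 3): e=[6,26,12] → █
    (7,1)@(15, 3): e=[-6,18,32] → ·
    (4,2)@(9, 5): e=[22,22,0] → █  [on edge]
    (5,2)@(11, 5): e=[10,14,20] → █
    (6,2)@(13, 5): e=[-2,6,40] → ·
    (3,3)@(7, 7): e=[26,10,8] → █
    (5,3)@(11, 7): e=[2,-6,48] → ·
    (3,4)@(7, 9): e=[18,-10,36] → ·
    (4,4)@(9, 9): e=[6,-18,56] → ·
  covered (6 px):
    · · · · · · · █ ·
    · · · · · · █ · ·
    · · · · █ █ · · ·
    · · · █ █ · · · ·
    · · · · · · · · ·
    · · · · · · · · ·
    · · · · · · · · ·
    · · · · · · · · ·
    · · · · · · · · ·
    · · · · · · · · ·
    · · · · · · · · ·
T3:
  2·area = 8  (B↔C swapped to make it positive)
  edge (16, 8)→(12, 4): d=(-4,-4) top-left  bias=+0
  edge (12, 4)→(16, 6): d=(4,2) right/bottom  bias=-1
  edge (16, 6)→(16, 8): d=(0,2) right/bottom  bias=-1
    (4,0)@(9, 1): e=[0,-6,14] → ·  [on edge]
    (5,1)@(11, 3): e=[0,-2,10] → ·  [on edge]
    (6,2)@(13, 5): e=[0,2,6] → █  [on edge]
    (7,2)@(15, 5): e=[8,-2,2] → ·
    (6,3)@(13, 7): e=[-8,10,6] → ·
    (7,3)@(15, 7): e=[0,6,2] → █  [on edge]
    (8,3)@(17, 7): e=[8,2,-2] → ·
    (7,4)@(15, 9): e=[-8,14,2] → ·
    (8,4)@(17, 9): e=[0,10,-2] → ·  [on edge]
  covered (2 px):
    · · · · · · · · ·
    · · · · · · · · ·
    · · · · · · █ · ·
    · · · · · · · █ ·
    · · · · · · · · ·
    · · · · · · · · ·
    · · · · · · · · ·
    · · · · · · · · ·
    · · · · · · · · ·
    · · · · · · · · ·
    · · · · · · · · ·
T4:
  2·area = 28  (B↔C swapped to make it positive)
  edge (6, 14)→(16, 22): d=(10,8) right/bottom  bias=-1
  edge (16, 22)→(10, 20): d=(-6,-2) top-left  bias=+0
  edge (10, 20)→(6, 14): d=(-4,-6) top-left  bias=+0
    (3,7)@(7, 15): e=[2,24,2] → █
    (4,7)@(9, 15): e=[-14,28,14] → ·
    (0,8)@(1, 17): e=[70,0,-42] → ·  [on edge]
    (3,8)@(7, 17): e=[22,12,-6] → ·
    (4,8)@(9, 17): e=[6,16,6] → █
    (5,8)@(11, 17): e=[-10,20,18] → ·
    (3,9)@(7, 19): e=[42,0,-14] → ·  [on edge]
    (4,9)@(9, 19): e=[26,4,-2] → ·
    (5,9)@(11, 19): e=[10,8,10] → █
    (6,9)@(13, 19): e=[-6,12,22] → ·
    (5,10)@(11, 21): e=[30,-4,2] → ·
    (6,10)@(13, 21): e=[14,0,14] → █  [on edge]
  covered (4 px):
    · · · · · · · · ·
    · · · · · · · · ·
    · · · · · · · · ·
    · · · · · · · · ·
    · · · · · · · · ·
    · · · · · · · · ·
    · · · · · · · · ·
    · · · █ · · · · ·
    · · · · █ · · · ·
    · · · · · █ · · ·
    · · · · · · █ · ·

Answer: [[1,8],[2,8],[4,9],[5,9]]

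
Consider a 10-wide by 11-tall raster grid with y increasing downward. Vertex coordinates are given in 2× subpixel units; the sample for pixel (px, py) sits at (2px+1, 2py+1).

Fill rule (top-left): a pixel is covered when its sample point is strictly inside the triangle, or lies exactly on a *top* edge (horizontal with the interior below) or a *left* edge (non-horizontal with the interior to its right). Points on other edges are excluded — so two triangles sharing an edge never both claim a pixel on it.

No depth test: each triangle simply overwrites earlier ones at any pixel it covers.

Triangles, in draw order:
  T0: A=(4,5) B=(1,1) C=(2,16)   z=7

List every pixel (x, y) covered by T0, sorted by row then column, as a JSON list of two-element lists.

T0:
  2·area = 41  (B↔C swapped to make it positive)
  edge (4, 5)→(2, 16): d=(-2,11) right/bottom  bias=-1
  edge (2, 16)→(1, 1): d=(-1,-15) top-left  bias=+0
  edge (1, 1)→(4, 5): d=(3,4) right/bottom  bias=-1
    (0,0)@(1, 1): e=[41,0,0] → ·  [on edge]
    (1,2)@(3, 5): e=[11,26,4] → #
    (2,2)@(5, 5): e=[-11,56,-4] → ·
    (1,3)@(3, 7): e=[7,24,10] → #
    (2,3)@(5, 7): e=[-15,54,2] → ·
    (1,4)@(3, 9): e=[3,22,16] → #
    (2,4)@(5, 9): e=[-19,52,8] → ·
    (3,4)@(7, 9): e=[-41,82,0] → ·  [on edge]
    (1,5)@(3, 11): e=[-1,20,22] → ·
    (6,8)@(13, 17): e=[-123,164,0] → ·  [on edge]
  covered (3 px):
    · · · · · · · · · ·
    · · · · · · · · · ·
    · # · · · · · · · ·
    · # · · · · · · · ·
    · # · · · · · · · ·
    · · · · · · · · · ·
    · · · · · · · · · ·
    · · · · · · · · · ·
    · · · · · · · · · ·
    · · · · · · · · · ·
    · · · · · · · · · ·

Result: [[1,2],[1,3],[1,4]]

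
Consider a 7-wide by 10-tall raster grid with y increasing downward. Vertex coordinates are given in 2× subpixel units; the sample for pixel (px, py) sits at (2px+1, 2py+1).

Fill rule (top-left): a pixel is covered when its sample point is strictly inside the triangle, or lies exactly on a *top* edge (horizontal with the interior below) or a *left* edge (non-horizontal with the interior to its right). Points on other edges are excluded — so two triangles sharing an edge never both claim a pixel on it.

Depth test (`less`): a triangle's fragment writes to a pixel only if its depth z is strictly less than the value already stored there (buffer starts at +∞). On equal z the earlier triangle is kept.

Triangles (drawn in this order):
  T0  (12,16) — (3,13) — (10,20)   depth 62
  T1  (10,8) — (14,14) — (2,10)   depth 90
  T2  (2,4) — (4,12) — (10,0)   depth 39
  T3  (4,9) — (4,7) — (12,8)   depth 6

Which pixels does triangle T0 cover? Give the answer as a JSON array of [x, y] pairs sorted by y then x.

T0:
  2·area = 42  (B↔C swapped to make it positive)
  edge (12, 16)→(10, 20): d=(-2,4) right/bottom  bias=-1
  edge (10, 20)→(3, 13): d=(-7,-7) top-left  bias=+0
  edge (3, 13)→(12, 16): d=(9,3) right/bottom  bias=-1
    (0,5)@(1, 11): e=[54,0,-12] → ·  [on edge]
    (1,6)@(3, 13): e=[42,0,0] → ·  [on edge]
    (2,7)@(5, 15): e=[30,0,12] → #  [on edge]
    (3,7)@(7, 15): e=[22,14,6] → #
    (4,7)@(9, 15): e=[14,28,0] → ·  [on edge]
    (2,8)@(5, 17): e=[26,-14,30] → ·
    (3,8)@(7, 17): e=[18,0,24] → #  [on edge]
    (4,8)@(9, 17): e=[10,14,18] → #
    (5,8)@(11, 17): e=[2,28,12] → #
    (6,8)@(13, 17): e=[-6,42,6] → ·
    (3,9)@(7, 19): e=[14,-14,42] → ·
    (4,9)@(9, 19): e=[6,0,36] → #  [on edge]
  covered (6 px):
    · · · · · · ·
    · · · · · · ·
    · · · · · · ·
    · · · · · · ·
    · · · · · · ·
    · · · · · · ·
    · · · · · · ·
    · · # # · · ·
    · · · # # # ·
    · · · · # · ·
T1:
  2·area = 56
  edge (10, 8)→(14, 14): d=(4,6) right/bottom  bias=-1
  edge (14, 14)→(2, 10): d=(-12,-4) top-left  bias=+0
  edge (2, 10)→(10, 8): d=(8,-2) top-left  bias=+0
    (3,4)@(7, 9): e=[22,32,2] → #
    (4,4)@(9, 9): e=[10,40,6] → #
    (5,4)@(11, 9): e=[-2,48,10] → ·
    (2,5)@(5, 11): e=[42,0,14] → #  [on edge]
    (5,5)@(11, 11): e=[6,24,26] → #
    (6,5)@(13, 11): e=[-6,32,30] → ·
    (2,6)@(5, 13): e=[50,-24,30] → ·
    (3,6)@(7, 13): e=[38,-16,34] → ·
    (4,6)@(9, 13): e=[26,-8,38] → ·
    (5,6)@(11, 13): e=[14,0,42] → #  [on edge]
    (6,6)@(13, 13): e=[2,8,46] → #
    (5,7)@(11, 15): e=[22,-24,58] → ·
  covered (8 px):
    · · · · · · ·
    · · · · · · ·
    · · · · · · ·
    · · · · · · ·
    · · · # # · ·
    · · # # # # ·
    · · · · · # #
    · · · · · · ·
    · · · · · · ·
    · · · · · · ·
T2:
  2·area = 72  (B↔C swapped to make it positive)
  edge (2, 4)→(10, 0): d=(8,-4) top-left  bias=+0
  edge (10, 0)→(4, 12): d=(-6,12) right/bottom  bias=-1
  edge (4, 12)→(2, 4): d=(-2,-8) top-left  bias=+0
    (4,0)@(9, 1): e=[4,6,62] → #
    (5,0)@(11, 1): e=[12,-18,78] → ·
    (2,1)@(5, 3): e=[4,42,26] → #
    (3,1)@(7, 3): e=[12,18,42] → #
    (4,1)@(9, 3): e=[20,-6,58] → ·
    (1,2)@(3, 5): e=[12,54,6] → #
    (4,2)@(9, 5): e=[36,-18,54] → ·
    (1,3)@(3, 7): e=[28,42,2] → #
    (3,3)@(7, 7): e=[44,-6,34] → ·
    (1,4)@(3, 9): e=[44,30,-2] → ·
    (2,4)@(5, 9): e=[52,6,14] → #
    (3,4)@(7, 9): e=[60,-18,30] → ·
  covered (9 px):
    · · · · # · ·
    · · # # · · ·
    · # # # · · ·
    · # # · · · ·
    · · # · · · ·
    · · · · · · ·
    · · · · · · ·
    · · · · · · ·
    · · · · · · ·
    · · · · · · ·
T3:
  2·area = 16
  edge (4, 9)→(4, 7): d=(0,-2) top-left  bias=+0
  edge (4, 7)→(12, 8): d=(8,1) right/bottom  bias=-1
  edge (12, 8)→(4, 9): d=(-8,1) right/bottom  bias=-1
  covered (0 px):
    · · · · · · ·
    · · · · · · ·
    · · · · · · ·
    · · · · · · ·
    · · · · · · ·
    · · · · · · ·
    · · · · · · ·
    · · · · · · ·
    · · · · · · ·
    · · · · · · ·

Final: [[2,7],[3,7],[3,8],[4,8],[5,8],[4,9]]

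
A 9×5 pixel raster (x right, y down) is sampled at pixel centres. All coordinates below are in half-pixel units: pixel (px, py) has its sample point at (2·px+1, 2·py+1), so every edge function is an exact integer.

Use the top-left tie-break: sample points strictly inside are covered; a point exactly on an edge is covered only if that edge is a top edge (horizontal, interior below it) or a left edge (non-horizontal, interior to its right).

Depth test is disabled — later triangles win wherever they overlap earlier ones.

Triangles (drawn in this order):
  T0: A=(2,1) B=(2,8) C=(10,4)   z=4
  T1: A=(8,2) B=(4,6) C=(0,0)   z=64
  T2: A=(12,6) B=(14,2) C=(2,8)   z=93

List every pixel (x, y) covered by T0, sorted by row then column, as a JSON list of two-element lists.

T0:
  2·area = 56  (B↔C swapped to make it positive)
  edge (2, 1)→(10, 4): d=(8,3) right/bottom  bias=-1
  edge (10, 4)→(2, 8): d=(-8,4) right/bottom  bias=-1
  edge (2, 8)→(2, 1): d=(0,-7) top-left  bias=+0
    (1,1)@(3, 3): e=[13,36,7] → █
    (2,1)@(5, 3): e=[7,28,21] → █
    (3,1)@(7, 3): e=[1,20,35] → █
    (4,1)@(9, 3): e=[-5,12,49] → ·
    (1,2)@(3, 5): e=[29,20,7] → █
    (4,2)@(9, 5): e=[11,-4,49] → ·
    (1,3)@(3, 7): e=[45,4,7] → █
    (2,3)@(5, 7): e=[39,-4,21] → ·
    (3,3)@(7, 7): e=[33,-12,35] → ·
    (1,4)@(3, 9): e=[61,-12,7] → ·
  covered (7 px):
    · · · · · · · · ·
    · █ █ █ · · · · ·
    · █ █ █ · · · · ·
    · █ · · · · · · ·
    · · · · · · · · ·
T1:
  2·area = 40
  edge (8, 2)→(4, 6): d=(-4,4) right/bottom  bias=-1
  edge (4, 6)→(0, 0): d=(-4,-6) top-left  bias=+0
  edge (0, 0)→(8, 2): d=(8,2) right/bottom  bias=-1
    (0,0)@(1, 1): e=[32,2,6] → █
    (1,0)@(3, 1): e=[24,14,2] → █
    (2,0)@(5, 1): e=[16,26,-2] → ·
    (4,0)@(9, 1): e=[0,50,-10] → ·  [on edge]
    (0,1)@(1, 3): e=[24,-6,22] → ·
    (1,1)@(3, 3): e=[16,6,18] → █
    (2,1)@(5, 3): e=[8,18,14] → █
    (3,1)@(7, 3): e=[0,30,10] → ·  [on edge]
    (1,2)@(3, 5): e=[8,-2,34] → ·
    (2,2)@(5, 5): e=[0,10,30] → ·  [on edge]
    (1,3)@(3, 7): e=[0,-10,50] → ·  [on edge]
    (0,4)@(1, 9): e=[0,-30,70] → ·  [on edge]
  covered (4 px):
    █ █ · · · · · · ·
    · █ █ · · · · · ·
    · · · · · · · · ·
    · · · · · · · · ·
    · · · · · · · · ·
T2:
  2·area = 36  (B↔C swapped to make it positive)
  edge (12, 6)→(2, 8): d=(-10,2) right/bottom  bias=-1
  edge (2, 8)→(14, 2): d=(12,-6) top-left  bias=+0
  edge (14, 2)→(12, 6): d=(-2,4) right/bottom  bias=-1
    (6,1)@(13, 3): e=[28,6,2] → █
    (7,1)@(15, 3): e=[24,18,-6] → ·
    (4,2)@(9, 5): e=[16,6,14] → █
    (5,2)@(11, 5): e=[12,18,6] → █
    (6,2)@(13, 5): e=[8,30,-2] → ·
    (8,2)@(17, 5): e=[0,54,-18] → ·  [on edge]
    (2,3)@(5, 7): e=[4,6,26] → █
    (3,3)@(7, 7): e=[0,18,18] → ·  [on edge]
    (4,3)@(9, 7): e=[-4,30,10] → ·
    (5,3)@(11, 7): e=[-8,42,2] → ·
    (2,4)@(5, 9): e=[-16,30,22] → ·
  covered (4 px):
    · · · · · · · · ·
    · · · · · · █ · ·
    · · · · █ █ · · ·
    · · █ · · · · · ·
    · · · · · · · · ·

Result: [[1,1],[2,1],[3,1],[1,2],[2,2],[3,2],[1,3]]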